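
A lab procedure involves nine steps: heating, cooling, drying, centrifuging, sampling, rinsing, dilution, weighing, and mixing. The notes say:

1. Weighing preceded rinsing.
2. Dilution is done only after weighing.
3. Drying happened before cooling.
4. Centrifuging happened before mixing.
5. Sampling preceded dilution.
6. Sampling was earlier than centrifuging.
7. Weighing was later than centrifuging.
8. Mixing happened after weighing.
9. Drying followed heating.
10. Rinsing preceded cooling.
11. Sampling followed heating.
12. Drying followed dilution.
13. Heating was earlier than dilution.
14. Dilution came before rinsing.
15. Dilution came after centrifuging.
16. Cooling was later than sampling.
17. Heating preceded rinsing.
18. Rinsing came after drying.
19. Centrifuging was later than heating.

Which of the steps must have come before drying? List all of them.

Directly stated before drying: dilution and heating.
Centrifuging reaches drying via centrifuging → dilution → drying.
Sampling reaches drying via sampling → dilution → drying.
Weighing reaches drying via weighing → dilution → drying.
No chain forces mixing (or any of the others) ahead of drying.

centrifuging, dilution, heating, sampling, weighing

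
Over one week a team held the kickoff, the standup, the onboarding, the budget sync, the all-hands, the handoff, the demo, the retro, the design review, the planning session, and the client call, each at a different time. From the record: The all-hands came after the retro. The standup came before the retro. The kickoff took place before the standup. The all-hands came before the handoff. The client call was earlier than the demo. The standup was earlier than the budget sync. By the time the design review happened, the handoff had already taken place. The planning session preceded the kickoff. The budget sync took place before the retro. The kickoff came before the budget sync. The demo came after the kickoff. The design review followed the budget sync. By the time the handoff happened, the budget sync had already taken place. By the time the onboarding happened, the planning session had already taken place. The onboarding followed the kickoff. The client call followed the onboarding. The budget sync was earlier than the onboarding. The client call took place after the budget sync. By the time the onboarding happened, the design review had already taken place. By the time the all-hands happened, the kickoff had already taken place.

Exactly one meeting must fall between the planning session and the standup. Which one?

the kickoff

Tracing the constraints gives the planning session → the kickoff → the standup, so the kickoff sits after the planning session and before the standup.
No other meeting is forced both after the planning session and before the standup.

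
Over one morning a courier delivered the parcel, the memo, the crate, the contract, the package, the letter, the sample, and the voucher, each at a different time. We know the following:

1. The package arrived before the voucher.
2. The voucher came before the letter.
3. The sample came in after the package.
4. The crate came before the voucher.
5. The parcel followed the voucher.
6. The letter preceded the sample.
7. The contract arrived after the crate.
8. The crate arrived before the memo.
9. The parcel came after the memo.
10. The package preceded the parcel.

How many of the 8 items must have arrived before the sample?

Directly stated before the sample: the letter and the package.
The crate reaches the sample via the crate → the voucher → the letter → the sample.
The voucher reaches the sample via the voucher → the letter → the sample.
No chain forces the memo (or any of the others) ahead of the sample.
That's the crate, the letter, the package, and the voucher — 4 in all.

4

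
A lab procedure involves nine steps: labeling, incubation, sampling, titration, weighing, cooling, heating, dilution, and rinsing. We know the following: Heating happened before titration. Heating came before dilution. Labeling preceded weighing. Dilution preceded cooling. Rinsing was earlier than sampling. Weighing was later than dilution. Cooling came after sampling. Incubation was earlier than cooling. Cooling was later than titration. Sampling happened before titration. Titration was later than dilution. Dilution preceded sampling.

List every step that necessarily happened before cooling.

Directly stated before cooling: dilution, incubation, sampling, and titration.
Heating reaches cooling via heating → dilution → cooling.
Rinsing reaches cooling via rinsing → sampling → cooling.
No chain forces weighing (or any of the others) ahead of cooling.

dilution, heating, incubation, rinsing, sampling, titration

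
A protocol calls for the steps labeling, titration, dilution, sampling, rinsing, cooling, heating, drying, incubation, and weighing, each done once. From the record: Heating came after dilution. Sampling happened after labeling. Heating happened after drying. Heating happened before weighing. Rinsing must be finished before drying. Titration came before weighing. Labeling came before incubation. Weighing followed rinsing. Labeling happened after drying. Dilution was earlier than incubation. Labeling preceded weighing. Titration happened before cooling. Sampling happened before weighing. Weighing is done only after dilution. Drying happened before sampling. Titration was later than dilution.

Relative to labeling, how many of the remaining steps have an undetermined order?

Forced before labeling: drying and rinsing; forced after labeling: incubation, sampling, and weighing.
That leaves cooling, dilution, heating, and titration with no forced order relative to labeling — 4.

4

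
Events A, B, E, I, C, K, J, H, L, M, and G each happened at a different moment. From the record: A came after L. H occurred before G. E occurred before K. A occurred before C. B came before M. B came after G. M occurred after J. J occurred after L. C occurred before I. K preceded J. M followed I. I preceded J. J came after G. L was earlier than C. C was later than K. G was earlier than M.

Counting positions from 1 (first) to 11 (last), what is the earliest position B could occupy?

3

G and H must both come before B — 2 forced predecessors.
Nothing else is forced ahead of B, so its earliest slot is position 2 + 1 = 3.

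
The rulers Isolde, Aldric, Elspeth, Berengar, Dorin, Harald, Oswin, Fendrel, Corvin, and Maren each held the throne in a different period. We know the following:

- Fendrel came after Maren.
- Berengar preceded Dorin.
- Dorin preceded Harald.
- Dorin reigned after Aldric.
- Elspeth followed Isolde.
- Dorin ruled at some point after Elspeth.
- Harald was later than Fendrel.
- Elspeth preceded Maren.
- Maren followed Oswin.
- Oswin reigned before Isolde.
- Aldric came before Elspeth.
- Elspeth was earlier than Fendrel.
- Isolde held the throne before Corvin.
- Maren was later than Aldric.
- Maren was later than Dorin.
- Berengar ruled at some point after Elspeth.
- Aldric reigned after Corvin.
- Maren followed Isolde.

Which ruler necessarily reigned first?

Oswin

Oswin has a chain of constraints placing them before every other ruler, so Oswin must be first.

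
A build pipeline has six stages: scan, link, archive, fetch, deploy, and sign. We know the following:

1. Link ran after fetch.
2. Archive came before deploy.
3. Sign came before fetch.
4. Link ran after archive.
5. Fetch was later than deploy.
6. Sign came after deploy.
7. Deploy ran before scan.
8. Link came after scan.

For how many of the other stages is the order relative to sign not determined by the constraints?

Forced before sign: archive and deploy; forced after sign: fetch and link.
That leaves scan with no forced order relative to sign — 1.

1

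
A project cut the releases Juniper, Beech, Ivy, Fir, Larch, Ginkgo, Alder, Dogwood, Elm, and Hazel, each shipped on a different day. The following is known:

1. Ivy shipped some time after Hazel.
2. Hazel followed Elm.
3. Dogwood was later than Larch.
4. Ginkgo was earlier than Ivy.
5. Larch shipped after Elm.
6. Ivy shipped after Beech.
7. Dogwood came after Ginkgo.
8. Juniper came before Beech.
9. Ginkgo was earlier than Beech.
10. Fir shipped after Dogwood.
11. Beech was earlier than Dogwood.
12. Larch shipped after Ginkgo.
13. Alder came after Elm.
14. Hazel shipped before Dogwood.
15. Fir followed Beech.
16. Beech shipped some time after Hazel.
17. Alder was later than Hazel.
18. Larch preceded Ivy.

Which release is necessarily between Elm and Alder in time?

Tracing the constraints gives Elm → Hazel → Alder, so Hazel sits after Elm and before Alder.
No other release is forced both after Elm and before Alder.

Hazel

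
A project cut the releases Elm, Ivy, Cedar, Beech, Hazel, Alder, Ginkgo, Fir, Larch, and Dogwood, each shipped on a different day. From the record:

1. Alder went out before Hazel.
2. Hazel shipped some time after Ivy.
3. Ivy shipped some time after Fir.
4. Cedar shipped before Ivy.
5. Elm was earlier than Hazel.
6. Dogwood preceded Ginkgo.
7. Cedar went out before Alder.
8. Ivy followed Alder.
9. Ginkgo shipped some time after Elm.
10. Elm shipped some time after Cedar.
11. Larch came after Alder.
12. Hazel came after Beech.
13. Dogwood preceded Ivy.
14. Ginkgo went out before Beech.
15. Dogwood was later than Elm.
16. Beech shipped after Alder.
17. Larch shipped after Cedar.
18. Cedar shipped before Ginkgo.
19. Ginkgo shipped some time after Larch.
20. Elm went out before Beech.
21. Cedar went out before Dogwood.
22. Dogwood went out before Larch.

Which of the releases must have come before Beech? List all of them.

Directly stated before Beech: Alder, Elm, and Ginkgo.
Cedar reaches Beech via Cedar → Ginkgo → Beech.
Dogwood reaches Beech via Dogwood → Ginkgo → Beech.
Larch reaches Beech via Larch → Ginkgo → Beech.

Alder, Cedar, Dogwood, Elm, Ginkgo, Larch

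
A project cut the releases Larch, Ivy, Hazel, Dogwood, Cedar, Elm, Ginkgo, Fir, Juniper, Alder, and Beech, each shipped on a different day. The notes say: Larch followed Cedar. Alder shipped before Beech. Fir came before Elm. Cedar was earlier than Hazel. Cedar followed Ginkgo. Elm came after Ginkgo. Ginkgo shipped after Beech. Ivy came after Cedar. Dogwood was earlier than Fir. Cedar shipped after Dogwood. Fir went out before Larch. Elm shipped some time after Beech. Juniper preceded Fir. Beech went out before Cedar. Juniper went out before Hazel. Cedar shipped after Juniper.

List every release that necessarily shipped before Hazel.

Alder, Beech, Cedar, Dogwood, Ginkgo, Juniper

Directly stated before Hazel: Cedar and Juniper.
Alder reaches Hazel via Alder → Beech → Cedar → Hazel.
Beech reaches Hazel via Beech → Cedar → Hazel.
Dogwood reaches Hazel via Dogwood → Cedar → Hazel.
Likewise Ginkgo reaches Hazel by chaining the stated constraints.
No chain forces Fir (or any of the others) ahead of Hazel.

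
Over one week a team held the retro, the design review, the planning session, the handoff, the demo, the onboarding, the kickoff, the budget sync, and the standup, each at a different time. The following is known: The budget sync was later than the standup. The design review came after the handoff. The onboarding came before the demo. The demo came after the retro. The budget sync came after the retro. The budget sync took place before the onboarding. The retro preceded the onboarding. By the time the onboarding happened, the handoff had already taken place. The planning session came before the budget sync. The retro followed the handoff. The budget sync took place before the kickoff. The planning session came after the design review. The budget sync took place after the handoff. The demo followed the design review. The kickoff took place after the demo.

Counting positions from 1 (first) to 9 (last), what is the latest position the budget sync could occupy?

The budget sync must come before the demo, the kickoff, and the onboarding — 3 meetings forced after it.
Everything else can be placed before the budget sync in some valid order, so the budget sync can sit as late as position 9 − 3 = 6.

6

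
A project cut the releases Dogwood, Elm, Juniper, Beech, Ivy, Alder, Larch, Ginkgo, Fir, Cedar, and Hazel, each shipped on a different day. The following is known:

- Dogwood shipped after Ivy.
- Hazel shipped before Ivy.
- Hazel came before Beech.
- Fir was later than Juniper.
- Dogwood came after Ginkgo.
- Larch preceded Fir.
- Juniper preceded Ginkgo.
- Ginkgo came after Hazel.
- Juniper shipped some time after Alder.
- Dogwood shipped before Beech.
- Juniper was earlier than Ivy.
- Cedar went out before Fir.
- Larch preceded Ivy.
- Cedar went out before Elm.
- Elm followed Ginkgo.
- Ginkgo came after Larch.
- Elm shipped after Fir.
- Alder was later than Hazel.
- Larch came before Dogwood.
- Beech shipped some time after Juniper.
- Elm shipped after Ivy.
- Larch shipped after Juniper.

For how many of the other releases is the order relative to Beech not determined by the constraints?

Forced before Beech: Alder, Dogwood, Ginkgo, Hazel, Ivy, Juniper, and Larch.
That leaves Cedar, Elm, and Fir with no forced order relative to Beech — 3.

3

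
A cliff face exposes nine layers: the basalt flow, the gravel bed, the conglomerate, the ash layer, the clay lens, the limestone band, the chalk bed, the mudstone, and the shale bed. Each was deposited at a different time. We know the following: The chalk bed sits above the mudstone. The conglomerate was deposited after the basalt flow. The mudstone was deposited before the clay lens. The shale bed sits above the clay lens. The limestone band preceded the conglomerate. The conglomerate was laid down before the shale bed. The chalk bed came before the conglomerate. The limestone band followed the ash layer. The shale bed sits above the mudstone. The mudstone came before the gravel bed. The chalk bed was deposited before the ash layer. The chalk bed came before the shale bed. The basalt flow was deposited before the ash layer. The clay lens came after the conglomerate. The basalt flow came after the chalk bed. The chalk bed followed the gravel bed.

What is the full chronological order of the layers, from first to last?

The constraints fix every adjacent pair, so only one ordering works:
the mudstone → the gravel bed → the chalk bed → the basalt flow → the ash layer → the limestone band → the conglomerate → the clay lens → the shale bed.

the mudstone, the gravel bed, the chalk bed, the basalt flow, the ash layer, the limestone band, the conglomerate, the clay lens, the shale bed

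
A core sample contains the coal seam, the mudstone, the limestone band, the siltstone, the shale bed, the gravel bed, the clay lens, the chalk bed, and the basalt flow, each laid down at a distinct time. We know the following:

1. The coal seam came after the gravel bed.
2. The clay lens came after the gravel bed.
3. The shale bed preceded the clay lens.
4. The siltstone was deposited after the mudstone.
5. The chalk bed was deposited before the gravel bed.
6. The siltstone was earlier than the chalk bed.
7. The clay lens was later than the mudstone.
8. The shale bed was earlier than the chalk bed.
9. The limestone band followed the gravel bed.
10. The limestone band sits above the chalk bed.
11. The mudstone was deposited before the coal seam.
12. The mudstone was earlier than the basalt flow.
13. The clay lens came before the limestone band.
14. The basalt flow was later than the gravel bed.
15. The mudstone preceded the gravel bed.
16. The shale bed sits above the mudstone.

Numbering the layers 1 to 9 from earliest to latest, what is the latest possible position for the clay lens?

The clay lens must come before the limestone band — 1 layer forced after it.
Everything else can be placed before the clay lens in some valid order, so the clay lens can sit as late as position 9 − 1 = 8.

8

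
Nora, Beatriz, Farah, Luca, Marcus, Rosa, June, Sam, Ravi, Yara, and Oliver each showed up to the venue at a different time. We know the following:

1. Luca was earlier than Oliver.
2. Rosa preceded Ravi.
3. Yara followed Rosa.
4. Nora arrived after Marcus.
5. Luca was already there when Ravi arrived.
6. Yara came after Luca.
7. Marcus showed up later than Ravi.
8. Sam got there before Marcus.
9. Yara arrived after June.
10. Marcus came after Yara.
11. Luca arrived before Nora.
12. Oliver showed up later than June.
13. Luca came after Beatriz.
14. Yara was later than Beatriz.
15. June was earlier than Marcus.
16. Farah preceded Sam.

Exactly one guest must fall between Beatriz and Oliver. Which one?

Tracing the constraints gives Beatriz → Luca → Oliver, so Luca sits after Beatriz and before Oliver.
No other guest is forced both after Beatriz and before Oliver.

Luca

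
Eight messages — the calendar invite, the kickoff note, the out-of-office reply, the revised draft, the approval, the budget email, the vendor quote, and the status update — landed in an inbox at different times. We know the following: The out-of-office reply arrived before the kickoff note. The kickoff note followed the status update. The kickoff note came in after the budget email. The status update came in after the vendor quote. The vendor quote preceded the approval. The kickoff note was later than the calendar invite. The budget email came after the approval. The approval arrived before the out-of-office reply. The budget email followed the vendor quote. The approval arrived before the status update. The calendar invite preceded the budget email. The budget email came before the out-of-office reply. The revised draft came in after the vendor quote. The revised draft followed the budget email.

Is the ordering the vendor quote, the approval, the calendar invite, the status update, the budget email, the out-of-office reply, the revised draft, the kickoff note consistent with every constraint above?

yes

Check each stated constraint against the proposed order — e.g. the calendar invite is ahead of the kickoff note; the vendor quote is ahead of the revised draft. Every pair is in the required order; nothing is violated.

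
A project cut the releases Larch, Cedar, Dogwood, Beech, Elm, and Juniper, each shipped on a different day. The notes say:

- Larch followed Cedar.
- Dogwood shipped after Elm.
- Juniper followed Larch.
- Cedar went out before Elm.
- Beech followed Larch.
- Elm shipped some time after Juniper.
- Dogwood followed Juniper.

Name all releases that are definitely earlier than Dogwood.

Directly stated before Dogwood: Elm and Juniper.
Cedar reaches Dogwood via Cedar → Elm → Dogwood.
Larch reaches Dogwood via Larch → Juniper → Dogwood.
No chain forces Beech ahead of Dogwood.

Cedar, Elm, Juniper, Larch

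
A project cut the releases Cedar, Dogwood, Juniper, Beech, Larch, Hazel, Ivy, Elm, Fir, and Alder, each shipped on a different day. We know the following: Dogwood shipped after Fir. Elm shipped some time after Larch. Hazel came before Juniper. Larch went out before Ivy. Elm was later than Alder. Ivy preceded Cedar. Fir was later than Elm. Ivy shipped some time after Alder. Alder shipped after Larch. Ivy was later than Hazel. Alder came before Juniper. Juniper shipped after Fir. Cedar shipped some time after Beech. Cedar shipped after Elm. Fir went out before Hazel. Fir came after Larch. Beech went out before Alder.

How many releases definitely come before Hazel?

5

Directly stated before Hazel: Fir.
Alder reaches Hazel via Alder → Elm → Fir → Hazel.
Beech reaches Hazel via Beech → Alder → Elm → Fir → Hazel.
Elm reaches Hazel via Elm → Fir → Hazel.
Likewise Larch reaches Hazel by chaining the stated constraints.
That's Alder, Beech, Elm, Fir, and Larch — 5 in all.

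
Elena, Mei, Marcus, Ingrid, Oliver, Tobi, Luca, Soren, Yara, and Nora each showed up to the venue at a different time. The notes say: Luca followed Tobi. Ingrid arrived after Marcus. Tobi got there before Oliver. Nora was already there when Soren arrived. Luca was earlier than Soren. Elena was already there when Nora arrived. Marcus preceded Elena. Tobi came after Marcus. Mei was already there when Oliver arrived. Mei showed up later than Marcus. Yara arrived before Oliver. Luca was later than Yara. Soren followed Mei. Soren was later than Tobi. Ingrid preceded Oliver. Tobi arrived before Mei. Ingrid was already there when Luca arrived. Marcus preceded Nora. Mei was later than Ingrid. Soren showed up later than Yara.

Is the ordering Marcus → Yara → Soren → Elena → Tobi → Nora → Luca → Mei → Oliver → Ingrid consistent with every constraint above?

no

The constraints require Tobi before Soren, but in the proposed sequence Soren appears ahead of Tobi. That one violation is enough.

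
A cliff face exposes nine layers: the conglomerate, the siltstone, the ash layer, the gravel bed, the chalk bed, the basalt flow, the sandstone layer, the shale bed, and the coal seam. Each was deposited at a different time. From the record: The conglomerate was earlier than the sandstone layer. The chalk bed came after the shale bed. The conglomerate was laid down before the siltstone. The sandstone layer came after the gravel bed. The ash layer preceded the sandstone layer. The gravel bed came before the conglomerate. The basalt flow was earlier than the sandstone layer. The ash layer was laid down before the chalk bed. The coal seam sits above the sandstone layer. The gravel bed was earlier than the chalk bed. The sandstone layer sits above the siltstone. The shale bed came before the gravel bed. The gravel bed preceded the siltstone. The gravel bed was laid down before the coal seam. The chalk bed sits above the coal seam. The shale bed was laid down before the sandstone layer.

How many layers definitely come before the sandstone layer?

6

Directly stated before the sandstone layer: the ash layer, the basalt flow, the conglomerate, the gravel bed, the shale bed, and the siltstone.
No chain forces the coal seam (or any of the others) ahead of the sandstone layer.
That's the ash layer, the basalt flow, the conglomerate, the gravel bed, the shale bed, and the siltstone — 6 in all.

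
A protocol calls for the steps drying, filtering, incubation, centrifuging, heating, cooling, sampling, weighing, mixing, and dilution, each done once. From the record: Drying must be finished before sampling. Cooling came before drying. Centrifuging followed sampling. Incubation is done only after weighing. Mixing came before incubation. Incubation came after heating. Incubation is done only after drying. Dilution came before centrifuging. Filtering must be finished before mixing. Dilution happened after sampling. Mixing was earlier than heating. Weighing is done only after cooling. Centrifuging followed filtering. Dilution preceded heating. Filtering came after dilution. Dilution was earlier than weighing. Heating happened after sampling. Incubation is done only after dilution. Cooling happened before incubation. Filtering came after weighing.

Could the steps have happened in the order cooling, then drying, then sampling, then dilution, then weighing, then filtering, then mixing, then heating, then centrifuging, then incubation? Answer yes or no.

yes

Check each stated constraint against the proposed order — e.g. drying is ahead of incubation; cooling is ahead of incubation. Every pair is in the required order; nothing is violated.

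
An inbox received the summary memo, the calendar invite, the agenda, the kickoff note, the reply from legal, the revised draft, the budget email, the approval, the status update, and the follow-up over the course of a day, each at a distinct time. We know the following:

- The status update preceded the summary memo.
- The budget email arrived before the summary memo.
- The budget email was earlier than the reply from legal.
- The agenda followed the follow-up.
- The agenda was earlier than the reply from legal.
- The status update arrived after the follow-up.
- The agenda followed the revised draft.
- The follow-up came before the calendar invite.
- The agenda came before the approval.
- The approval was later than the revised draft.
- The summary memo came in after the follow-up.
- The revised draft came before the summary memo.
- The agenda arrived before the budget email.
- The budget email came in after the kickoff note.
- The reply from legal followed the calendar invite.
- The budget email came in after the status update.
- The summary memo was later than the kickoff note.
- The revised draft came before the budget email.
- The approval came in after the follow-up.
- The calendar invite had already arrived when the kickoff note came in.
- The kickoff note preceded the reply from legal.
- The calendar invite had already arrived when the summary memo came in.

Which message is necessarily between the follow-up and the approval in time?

Tracing the constraints gives the follow-up → the agenda → the approval, so the agenda sits after the follow-up and before the approval.
No other message is forced both after the follow-up and before the approval.

the agenda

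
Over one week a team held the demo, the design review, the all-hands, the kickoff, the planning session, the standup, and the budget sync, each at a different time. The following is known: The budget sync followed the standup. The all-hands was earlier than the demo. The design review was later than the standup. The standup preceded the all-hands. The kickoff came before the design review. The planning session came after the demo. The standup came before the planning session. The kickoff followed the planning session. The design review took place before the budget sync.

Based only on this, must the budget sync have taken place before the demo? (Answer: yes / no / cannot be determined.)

Tracing the constraints gives the demo → the planning session → the kickoff → the design review → the budget sync, so the demo must come before the budget sync.
That means the budget sync cannot be before the demo.

no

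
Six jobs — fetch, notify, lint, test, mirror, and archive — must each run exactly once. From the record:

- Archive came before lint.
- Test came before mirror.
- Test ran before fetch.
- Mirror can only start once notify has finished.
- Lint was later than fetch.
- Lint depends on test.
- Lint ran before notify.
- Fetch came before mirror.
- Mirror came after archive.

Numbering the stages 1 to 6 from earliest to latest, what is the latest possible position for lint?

Lint must come before mirror and notify — 2 stages forced after it.
Everything else can be placed before lint in some valid order, so lint can sit as late as position 6 − 2 = 4.

4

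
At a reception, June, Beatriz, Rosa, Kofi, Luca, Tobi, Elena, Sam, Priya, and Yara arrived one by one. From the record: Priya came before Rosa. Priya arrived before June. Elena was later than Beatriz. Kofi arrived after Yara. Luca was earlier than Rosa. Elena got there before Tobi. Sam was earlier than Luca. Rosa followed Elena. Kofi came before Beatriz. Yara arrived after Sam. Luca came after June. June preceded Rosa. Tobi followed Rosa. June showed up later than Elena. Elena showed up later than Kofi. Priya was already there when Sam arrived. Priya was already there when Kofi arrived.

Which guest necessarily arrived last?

Every other guest has a chain of constraints placing them before Tobi, so Tobi is last.

Tobi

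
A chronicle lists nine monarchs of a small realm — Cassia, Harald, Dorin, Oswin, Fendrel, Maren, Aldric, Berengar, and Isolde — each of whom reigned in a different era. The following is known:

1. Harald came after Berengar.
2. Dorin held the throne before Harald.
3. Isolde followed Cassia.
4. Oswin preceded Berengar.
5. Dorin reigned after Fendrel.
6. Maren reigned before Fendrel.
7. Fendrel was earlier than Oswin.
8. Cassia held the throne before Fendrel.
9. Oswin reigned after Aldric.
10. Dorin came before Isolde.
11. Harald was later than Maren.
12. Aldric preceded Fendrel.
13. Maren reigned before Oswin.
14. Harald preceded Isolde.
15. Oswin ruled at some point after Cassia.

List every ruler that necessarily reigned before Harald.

Aldric, Berengar, Cassia, Dorin, Fendrel, Maren, Oswin

Directly stated before Harald: Berengar, Dorin, and Maren.
Aldric reaches Harald via Aldric → Fendrel → Dorin → Harald.
Cassia reaches Harald via Cassia → Fendrel → Dorin → Harald.
Fendrel reaches Harald via Fendrel → Dorin → Harald.
Likewise Oswin reaches Harald by chaining the stated constraints.
No chain forces Isolde ahead of Harald.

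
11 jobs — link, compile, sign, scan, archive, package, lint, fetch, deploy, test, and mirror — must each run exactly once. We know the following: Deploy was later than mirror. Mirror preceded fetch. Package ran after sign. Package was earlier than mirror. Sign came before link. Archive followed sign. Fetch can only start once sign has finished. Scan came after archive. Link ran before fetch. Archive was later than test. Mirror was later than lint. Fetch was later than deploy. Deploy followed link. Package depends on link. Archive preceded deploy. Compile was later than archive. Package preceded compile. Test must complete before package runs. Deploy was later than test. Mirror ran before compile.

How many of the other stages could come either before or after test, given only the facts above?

3

Forced after test: archive, compile, deploy, fetch, mirror, package, and scan.
That leaves link, lint, and sign with no forced order relative to test — 3.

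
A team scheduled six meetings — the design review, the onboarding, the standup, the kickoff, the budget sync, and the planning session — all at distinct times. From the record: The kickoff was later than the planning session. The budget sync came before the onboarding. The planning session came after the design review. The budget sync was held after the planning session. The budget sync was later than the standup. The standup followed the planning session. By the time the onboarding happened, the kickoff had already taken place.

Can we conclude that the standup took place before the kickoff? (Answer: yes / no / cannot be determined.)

No chain of stated constraints runs from the standup to the kickoff, and none runs from the kickoff to the standup either.
So the relative order of the standup and the kickoff is not fixed by the given facts.

cannot be determined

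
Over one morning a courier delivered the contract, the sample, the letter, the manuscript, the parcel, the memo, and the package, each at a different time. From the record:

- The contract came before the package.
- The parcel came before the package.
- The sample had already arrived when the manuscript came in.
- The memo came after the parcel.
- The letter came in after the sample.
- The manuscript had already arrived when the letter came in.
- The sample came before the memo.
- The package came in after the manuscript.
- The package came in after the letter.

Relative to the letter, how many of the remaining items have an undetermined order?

3

Forced before the letter: the manuscript and the sample; forced after the letter: the package.
That leaves the contract, the memo, and the parcel with no forced order relative to the letter — 3.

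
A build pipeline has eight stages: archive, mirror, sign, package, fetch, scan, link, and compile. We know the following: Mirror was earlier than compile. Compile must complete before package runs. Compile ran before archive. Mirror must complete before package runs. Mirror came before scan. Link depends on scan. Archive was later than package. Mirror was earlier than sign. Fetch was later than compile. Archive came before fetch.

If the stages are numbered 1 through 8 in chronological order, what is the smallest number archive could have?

4

Compile, mirror, and package must all come before archive — 3 forced predecessors.
Nothing else is forced ahead of archive, so its earliest slot is position 3 + 1 = 4.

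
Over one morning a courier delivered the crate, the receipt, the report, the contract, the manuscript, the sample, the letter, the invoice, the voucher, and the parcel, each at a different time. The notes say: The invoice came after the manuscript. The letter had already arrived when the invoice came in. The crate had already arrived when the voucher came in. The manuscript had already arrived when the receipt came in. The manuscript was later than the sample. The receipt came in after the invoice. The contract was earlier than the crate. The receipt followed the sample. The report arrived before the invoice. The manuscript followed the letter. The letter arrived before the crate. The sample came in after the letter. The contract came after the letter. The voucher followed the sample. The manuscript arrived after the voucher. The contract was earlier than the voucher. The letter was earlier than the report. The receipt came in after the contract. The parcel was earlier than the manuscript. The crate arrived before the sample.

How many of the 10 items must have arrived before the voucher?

4

Directly stated before the voucher: the contract, the crate, and the sample.
The letter reaches the voucher via the letter → the sample → the voucher.
No chain forces the report (or any of the others) ahead of the voucher.
That's the contract, the crate, the letter, and the sample — 4 in all.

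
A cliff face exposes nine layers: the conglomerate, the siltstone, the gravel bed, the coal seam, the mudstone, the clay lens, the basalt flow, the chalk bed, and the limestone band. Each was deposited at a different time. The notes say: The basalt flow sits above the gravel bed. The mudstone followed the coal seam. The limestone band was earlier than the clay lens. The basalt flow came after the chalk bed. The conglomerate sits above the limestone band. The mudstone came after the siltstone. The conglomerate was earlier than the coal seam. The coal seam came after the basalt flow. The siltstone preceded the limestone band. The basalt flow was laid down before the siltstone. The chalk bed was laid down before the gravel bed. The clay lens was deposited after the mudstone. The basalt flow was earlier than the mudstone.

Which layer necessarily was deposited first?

the chalk bed

The chalk bed has a chain of constraints placing it before every other layer, so the chalk bed must be first.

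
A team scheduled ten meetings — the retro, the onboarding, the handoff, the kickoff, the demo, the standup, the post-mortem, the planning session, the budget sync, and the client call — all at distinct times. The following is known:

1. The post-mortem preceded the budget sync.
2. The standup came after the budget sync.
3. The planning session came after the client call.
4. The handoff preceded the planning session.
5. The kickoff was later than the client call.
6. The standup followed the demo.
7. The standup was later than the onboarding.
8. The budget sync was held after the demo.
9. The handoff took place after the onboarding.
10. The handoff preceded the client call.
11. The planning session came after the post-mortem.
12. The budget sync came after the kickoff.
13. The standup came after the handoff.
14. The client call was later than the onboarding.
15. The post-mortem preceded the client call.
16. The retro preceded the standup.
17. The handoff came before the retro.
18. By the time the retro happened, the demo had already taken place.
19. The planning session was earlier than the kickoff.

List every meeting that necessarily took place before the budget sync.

Directly stated before the budget sync: the demo, the kickoff, and the post-mortem.
The client call reaches the budget sync via the client call → the kickoff → the budget sync.
The handoff reaches the budget sync via the handoff → the planning session → the kickoff → the budget sync.
The onboarding reaches the budget sync via the onboarding → the client call → the kickoff → the budget sync.
Likewise the planning session reaches the budget sync by chaining the stated constraints.

the client call, the demo, the handoff, the kickoff, the onboarding, the planning session, the post-mortem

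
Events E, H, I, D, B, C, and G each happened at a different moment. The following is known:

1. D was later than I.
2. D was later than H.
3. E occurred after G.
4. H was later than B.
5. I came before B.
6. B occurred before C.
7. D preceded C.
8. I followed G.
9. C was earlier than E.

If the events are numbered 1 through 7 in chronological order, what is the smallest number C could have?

6

B, D, G, H, and I must all come before C — 5 forced predecessors.
Nothing else is forced ahead of C, so its earliest slot is position 5 + 1 = 6.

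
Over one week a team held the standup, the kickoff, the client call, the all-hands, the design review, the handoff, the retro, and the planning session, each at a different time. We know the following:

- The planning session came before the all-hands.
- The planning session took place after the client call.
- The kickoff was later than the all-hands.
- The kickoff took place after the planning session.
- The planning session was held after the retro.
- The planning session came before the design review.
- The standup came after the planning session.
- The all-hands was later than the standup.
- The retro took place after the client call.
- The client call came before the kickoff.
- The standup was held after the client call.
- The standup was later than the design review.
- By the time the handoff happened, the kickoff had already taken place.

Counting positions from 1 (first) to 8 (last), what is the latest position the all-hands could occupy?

6

The all-hands must come before the handoff and the kickoff — 2 meetings forced after it.
Everything else can be placed before the all-hands in some valid order, so the all-hands can sit as late as position 8 − 2 = 6.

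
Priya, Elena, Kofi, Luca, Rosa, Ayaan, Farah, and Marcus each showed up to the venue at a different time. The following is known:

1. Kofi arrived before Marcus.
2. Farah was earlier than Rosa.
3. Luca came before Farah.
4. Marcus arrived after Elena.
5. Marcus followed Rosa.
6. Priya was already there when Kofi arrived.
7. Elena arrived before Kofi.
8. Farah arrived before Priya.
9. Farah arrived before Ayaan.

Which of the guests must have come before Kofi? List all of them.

Directly stated before Kofi: Elena and Priya.
Farah reaches Kofi via Farah → Priya → Kofi.
Luca reaches Kofi via Luca → Farah → Priya → Kofi.
No chain forces Ayaan (or any of the others) ahead of Kofi.

Elena, Farah, Luca, Priya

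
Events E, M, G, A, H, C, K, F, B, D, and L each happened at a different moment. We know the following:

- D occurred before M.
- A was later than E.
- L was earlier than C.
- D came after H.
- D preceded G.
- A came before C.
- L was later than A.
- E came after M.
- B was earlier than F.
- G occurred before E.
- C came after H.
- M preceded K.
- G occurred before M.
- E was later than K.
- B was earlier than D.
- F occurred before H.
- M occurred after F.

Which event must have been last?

C

Every other event has a chain of constraints placing it before C, so C is last.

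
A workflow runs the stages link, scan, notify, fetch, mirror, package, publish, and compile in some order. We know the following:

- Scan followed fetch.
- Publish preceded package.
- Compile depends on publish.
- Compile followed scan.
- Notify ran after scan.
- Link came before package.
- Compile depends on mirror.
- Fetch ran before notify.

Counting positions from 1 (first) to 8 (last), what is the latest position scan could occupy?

Scan must come before compile and notify — 2 stages forced after it.
Everything else can be placed before scan in some valid order, so scan can sit as late as position 8 − 2 = 6.

6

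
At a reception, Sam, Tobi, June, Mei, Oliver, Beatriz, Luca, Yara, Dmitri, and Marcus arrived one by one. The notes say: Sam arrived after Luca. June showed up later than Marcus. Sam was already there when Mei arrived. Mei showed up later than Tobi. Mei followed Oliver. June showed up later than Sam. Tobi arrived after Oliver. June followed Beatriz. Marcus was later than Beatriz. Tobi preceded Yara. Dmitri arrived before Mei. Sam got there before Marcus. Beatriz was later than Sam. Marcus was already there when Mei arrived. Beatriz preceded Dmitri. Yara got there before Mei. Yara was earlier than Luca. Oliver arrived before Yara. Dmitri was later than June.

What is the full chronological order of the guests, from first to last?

The constraints fix every adjacent pair, so only one ordering works:
Oliver → Tobi → Yara → Luca → Sam → Beatriz → Marcus → June → Dmitri → Mei.

Oliver, Tobi, Yara, Luca, Sam, Beatriz, Marcus, June, Dmitri, Mei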